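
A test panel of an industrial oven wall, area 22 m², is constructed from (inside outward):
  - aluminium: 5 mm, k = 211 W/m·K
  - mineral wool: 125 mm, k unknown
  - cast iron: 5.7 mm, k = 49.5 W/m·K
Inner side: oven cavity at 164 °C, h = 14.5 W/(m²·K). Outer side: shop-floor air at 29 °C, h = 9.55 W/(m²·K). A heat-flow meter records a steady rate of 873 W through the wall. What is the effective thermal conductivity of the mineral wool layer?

k ≈ 0.0387 W/(m·K)

Series thermal resistances:
R_inner film = 1/(h_i·A) = 1/(14.5×22) = 0.003135 K/W
R_aluminium = L/(kA) = 0.005/(211×22) = 1.077×10^-6 K/W
R_cast iron = L/(kA) = 0.0057/(49.5×22) = 5.234×10^-6 K/W
R_outer film = 1/(h_o·A) = 1/(9.55×22) = 0.00476 K/W
Sum of known resistances R_other = 0.007901 K/W
Total R = ΔT/Q = 135/873 = 0.1546 K/W
R_mineral wool = R_total − R_other = 0.1467 K/W
k = L/(R·A) = 0.125/(0.1467×22)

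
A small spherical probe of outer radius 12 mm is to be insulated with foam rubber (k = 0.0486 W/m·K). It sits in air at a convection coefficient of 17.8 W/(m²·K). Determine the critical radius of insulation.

For a sphere r_cr = 2k/h = 2×0.0486/17.8
r_cr = 5.46 mm; since the bare radius (12 mm) is above r_cr, any added insulation will reduce heat loss.

r_cr ≈ 5.46 mm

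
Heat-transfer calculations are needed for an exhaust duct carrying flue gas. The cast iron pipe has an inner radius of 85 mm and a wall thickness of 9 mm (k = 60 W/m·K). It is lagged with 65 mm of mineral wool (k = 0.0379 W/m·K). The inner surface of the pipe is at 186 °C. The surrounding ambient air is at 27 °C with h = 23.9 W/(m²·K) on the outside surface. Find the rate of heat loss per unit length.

q′ ≈ 70.7 W/m

Cylindrical conduction, so R = ln(r₂/r₁)/(2πkL) per layer, in series:
R_cast iron pipe wall = ln(94/85)/(2π×60×1) = 2.67×10^-4 K/W
R_mineral wool = ln(159/94)/(2π×0.0379×1) = 2.207 K/W
R_outer film = 1/(h_o·2πr_oL) = 1/(23.9×2π×0.159×1) = 0.04188 K/W
R_total = 2.249 K/W
Q = ΔT/R_total = 159/2.249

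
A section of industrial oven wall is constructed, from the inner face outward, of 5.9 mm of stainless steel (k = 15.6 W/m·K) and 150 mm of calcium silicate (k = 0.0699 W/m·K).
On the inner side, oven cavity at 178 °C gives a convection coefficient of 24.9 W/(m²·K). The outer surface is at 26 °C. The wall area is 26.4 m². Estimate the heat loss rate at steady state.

Treating each layer as a thermal resistance in series:
R_inner film = 1/(h_i·A) = 1/(24.9×26.4) = 0.001521 K/W
R_stainless steel = L/(kA) = 0.0059/(15.6×26.4) = 1.433×10^-5 K/W
R_calcium silicate = L/(kA) = 0.15/(0.0699×26.4) = 0.08128 K/W
R_total = 0.08282 K/W
Q = ΔT / R_total = 152 / 0.08282

Q ≈ 1840 W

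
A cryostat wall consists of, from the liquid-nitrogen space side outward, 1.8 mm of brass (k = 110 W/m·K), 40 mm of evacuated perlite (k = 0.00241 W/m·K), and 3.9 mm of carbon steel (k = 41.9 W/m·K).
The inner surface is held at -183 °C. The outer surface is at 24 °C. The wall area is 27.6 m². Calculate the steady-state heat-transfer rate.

Q ≈ 344 W

Using the resistance-network approach (series):
R_brass = L/(kA) = 0.0018/(110×27.6) = 5.929×10^-7 K/W
R_evacuated perlite = L/(kA) = 0.04/(0.00241×27.6) = 0.6014 K/W
R_carbon steel = L/(kA) = 0.0039/(41.9×27.6) = 3.372×10^-6 K/W
R_total = 0.6014 K/W
Q = ΔT / R_total = 207 / 0.6014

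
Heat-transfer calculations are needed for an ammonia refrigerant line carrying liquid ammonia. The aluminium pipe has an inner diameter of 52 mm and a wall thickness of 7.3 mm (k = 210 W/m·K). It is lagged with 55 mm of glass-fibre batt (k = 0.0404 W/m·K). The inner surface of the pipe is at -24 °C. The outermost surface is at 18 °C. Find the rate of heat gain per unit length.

q′ ≈ 10.9 W/m

Per-layer cylindrical resistances, series-summed:
R_aluminium pipe wall = ln(33.3/26)/(2π×210×1) = 1.875×10^-4 K/W
R_glass-fibre batt = ln(88.3/33.3)/(2π×0.0404×1) = 3.842 K/W
R_total = 3.842 K/W
Q = ΔT/R_total = 42/3.842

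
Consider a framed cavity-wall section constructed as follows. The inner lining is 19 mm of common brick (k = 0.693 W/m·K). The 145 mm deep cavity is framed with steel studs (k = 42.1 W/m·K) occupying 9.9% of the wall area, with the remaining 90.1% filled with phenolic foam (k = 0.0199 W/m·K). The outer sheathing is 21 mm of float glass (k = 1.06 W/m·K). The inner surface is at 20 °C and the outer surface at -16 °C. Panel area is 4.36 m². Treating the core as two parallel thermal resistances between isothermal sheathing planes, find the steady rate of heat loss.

Sheathing layers in series; stud and cavity paths in parallel between them.
R_inner = 0.019/(0.693×4.36) = 0.006288 K/W
R_stud  = 0.145/(42.1×0.099×4.36) = 0.007979 K/W
R_cav   = 0.145/(0.0199×0.901×4.36) = 1.855 K/W
1/R_core = 1/R_stud + 1/R_cav → R_core = 0.007945 K/W
R_outer = 0.021/(1.06×4.36) = 0.004544 K/W
R_total = 0.01878 K/W
Q = ΔT/R_total = 36/0.01878

Q ≈ 1920 W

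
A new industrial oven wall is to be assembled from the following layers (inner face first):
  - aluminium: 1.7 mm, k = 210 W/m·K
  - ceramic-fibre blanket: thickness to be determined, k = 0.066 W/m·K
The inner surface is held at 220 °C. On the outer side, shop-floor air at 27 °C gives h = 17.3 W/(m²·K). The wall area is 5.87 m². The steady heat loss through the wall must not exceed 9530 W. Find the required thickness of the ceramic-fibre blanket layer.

Treating each layer as a thermal resistance in series:
R_aluminium = L/(kA) = 0.0017/(210×5.87) = 1.379×10^-6 K/W
R_outer film = 1/(h_o·A) = 1/(17.3×5.87) = 0.009847 K/W
Sum of the known resistances R_other = 0.009849 K/W
Required total resistance R_tot = ΔT/Q_allow = 193/9530 = 0.02025 K/W
R_ceramic-fibre blanket = R_tot − R_other = 0.0104 K/W
L = R·k·A = 0.0104×0.066×5.87

L ≈ 4.03 mm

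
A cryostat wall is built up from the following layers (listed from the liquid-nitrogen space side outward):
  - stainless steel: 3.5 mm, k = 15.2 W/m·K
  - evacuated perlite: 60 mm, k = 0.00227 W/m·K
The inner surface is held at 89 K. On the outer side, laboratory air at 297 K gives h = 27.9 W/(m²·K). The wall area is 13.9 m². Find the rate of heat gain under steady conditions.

Q ≈ 109 W

Thermal resistances in series:
R_stainless steel = L/(kA) = 0.0035/(15.2×13.9) = 1.657×10^-5 K/W
R_evacuated perlite = L/(kA) = 0.06/(0.00227×13.9) = 1.902 K/W
R_outer film = 1/(h_o·A) = 1/(27.9×13.9) = 0.002579 K/W
R_total = 1.904 K/W
Q = ΔT / R_total = 208 / 1.904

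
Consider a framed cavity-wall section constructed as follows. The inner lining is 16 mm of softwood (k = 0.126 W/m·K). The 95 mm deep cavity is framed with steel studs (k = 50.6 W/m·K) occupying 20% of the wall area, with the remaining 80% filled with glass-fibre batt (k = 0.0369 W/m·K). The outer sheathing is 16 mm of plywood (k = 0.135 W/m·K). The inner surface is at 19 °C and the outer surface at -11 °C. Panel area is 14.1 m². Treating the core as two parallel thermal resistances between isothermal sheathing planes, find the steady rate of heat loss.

Sheathing layers in series; stud and cavity paths in parallel between them.
R_inner = 0.016/(0.126×14.1) = 0.009006 K/W
R_stud  = 0.095/(50.6×0.2×14.1) = 6.658×10^-4 K/W
R_cav   = 0.095/(0.0369×0.8×14.1) = 0.2282 K/W
1/R_core = 1/R_stud + 1/R_cav → R_core = 6.638×10^-4 K/W
R_outer = 0.016/(0.135×14.1) = 0.008406 K/W
R_total = 0.01808 K/W
Q = ΔT/R_total = 30/0.01808

Q ≈ 1660 W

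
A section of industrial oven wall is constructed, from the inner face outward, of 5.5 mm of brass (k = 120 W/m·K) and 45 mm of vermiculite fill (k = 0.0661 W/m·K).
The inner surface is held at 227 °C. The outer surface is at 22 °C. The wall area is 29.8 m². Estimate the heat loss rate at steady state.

Model the wall as resistances in series:
R_brass = L/(kA) = 0.0055/(120×29.8) = 1.538×10^-6 K/W
R_vermiculite fill = L/(kA) = 0.045/(0.0661×29.8) = 0.02285 K/W
R_total = 0.02285 K/W
Q = ΔT / R_total = 205 / 0.02285

Q ≈ 8970 W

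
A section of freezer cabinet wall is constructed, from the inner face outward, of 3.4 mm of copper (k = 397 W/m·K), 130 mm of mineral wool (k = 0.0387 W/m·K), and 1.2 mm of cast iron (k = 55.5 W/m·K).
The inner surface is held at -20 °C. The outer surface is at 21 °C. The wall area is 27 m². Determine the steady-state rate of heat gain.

Q ≈ 330 W

Thermal resistances in series:
R_copper = L/(kA) = 0.0034/(397×27) = 3.172×10^-7 K/W
R_mineral wool = L/(kA) = 0.13/(0.0387×27) = 0.1244 K/W
R_cast iron = L/(kA) = 0.0012/(55.5×27) = 8.008×10^-7 K/W
R_total = 0.1244 K/W
Q = ΔT / R_total = 41 / 0.1244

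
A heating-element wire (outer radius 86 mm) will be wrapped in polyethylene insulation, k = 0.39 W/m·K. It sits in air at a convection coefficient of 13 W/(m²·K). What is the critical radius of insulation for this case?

For a cylinder r_cr = k/h = 0.39/13
r_cr = 30 mm; since the bare radius (86 mm) is above r_cr, any added insulation will reduce heat loss.

r_cr ≈ 30 mm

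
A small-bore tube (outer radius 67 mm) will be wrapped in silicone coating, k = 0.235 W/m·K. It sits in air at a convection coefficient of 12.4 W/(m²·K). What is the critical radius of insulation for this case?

r_cr ≈ 19 mm

For a cylinder r_cr = k/h = 0.235/12.4
r_cr = 19 mm; since the bare radius (67 mm) is above r_cr, any added insulation will reduce heat loss.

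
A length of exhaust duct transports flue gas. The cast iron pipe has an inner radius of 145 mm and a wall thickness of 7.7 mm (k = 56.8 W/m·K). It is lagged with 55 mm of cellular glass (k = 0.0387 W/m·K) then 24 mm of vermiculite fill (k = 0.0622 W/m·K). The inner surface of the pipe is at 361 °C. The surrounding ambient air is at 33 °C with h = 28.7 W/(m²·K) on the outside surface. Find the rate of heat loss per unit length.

For a radial system each layer contributes R = ln(r_out/r_in)/(2πkL); films add R = 1/(hA).
R_cast iron pipe wall = ln(152.7/145)/(2π×56.8×1) = 1.45×10^-4 K/W
R_cellular glass = ln(207.7/152.7)/(2π×0.0387×1) = 1.265 K/W
R_vermiculite fill = ln(231.7/207.7)/(2π×0.0622×1) = 0.2798 K/W
R_outer film = 1/(h_o·2πr_oL) = 1/(28.7×2π×0.2317×1) = 0.02393 K/W
R_total = 1.569 K/W
Q = ΔT/R_total = 328/1.569

q′ ≈ 209 W/m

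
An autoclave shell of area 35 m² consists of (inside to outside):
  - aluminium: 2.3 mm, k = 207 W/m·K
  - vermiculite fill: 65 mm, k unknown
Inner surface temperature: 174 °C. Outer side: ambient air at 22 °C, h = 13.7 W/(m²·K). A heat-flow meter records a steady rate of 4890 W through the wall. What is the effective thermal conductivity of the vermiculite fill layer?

k ≈ 0.064 W/(m·K)

Using the resistance-network approach (series):
R_aluminium = L/(kA) = 0.0023/(207×35) = 3.175×10^-7 K/W
R_outer film = 1/(h_o·A) = 1/(13.7×35) = 0.002086 K/W
Sum of known resistances R_other = 0.002086 K/W
Total R = ΔT/Q = 152/4890 = 0.03108 K/W
R_vermiculite fill = R_total − R_other = 0.029 K/W
k = L/(R·A) = 0.065/(0.029×35)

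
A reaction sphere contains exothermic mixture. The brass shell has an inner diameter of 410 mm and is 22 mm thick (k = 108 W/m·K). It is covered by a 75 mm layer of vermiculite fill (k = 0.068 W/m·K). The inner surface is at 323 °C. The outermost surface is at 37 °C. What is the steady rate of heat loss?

Radial (spherical) resistances in series:
R_brass shell = (1/0.205 − 1/0.227)/(4π×108) = 3.483×10^-4 K/W
R_vermiculite fill = (1/0.227 − 1/0.302)/(4π×0.068) = 1.28 K/W
R_total = 1.281 K/W
Q = ΔT/R_total = 286/1.281

Q ≈ 223 W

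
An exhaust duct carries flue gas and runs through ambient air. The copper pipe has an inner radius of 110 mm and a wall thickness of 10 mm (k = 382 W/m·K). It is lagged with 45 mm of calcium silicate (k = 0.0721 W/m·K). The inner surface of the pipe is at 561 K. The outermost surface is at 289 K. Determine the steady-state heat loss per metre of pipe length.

For a radial system each layer contributes R = ln(r_out/r_in)/(2πkL); films add R = 1/(hA).
R_copper pipe wall = ln(120/110)/(2π×382×1) = 3.625×10^-5 K/W
R_calcium silicate = ln(165/120)/(2π×0.0721×1) = 0.703 K/W
R_total = 0.703 K/W
Q = ΔT/R_total = 272/0.703

q′ ≈ 387 W/m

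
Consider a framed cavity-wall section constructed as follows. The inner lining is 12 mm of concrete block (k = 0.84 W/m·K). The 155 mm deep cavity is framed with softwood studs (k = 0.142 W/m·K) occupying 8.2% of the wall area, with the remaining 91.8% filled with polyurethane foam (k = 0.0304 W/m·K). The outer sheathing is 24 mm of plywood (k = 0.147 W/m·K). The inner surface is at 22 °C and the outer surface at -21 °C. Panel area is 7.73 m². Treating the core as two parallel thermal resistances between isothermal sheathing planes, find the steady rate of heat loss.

Sheathing layers in series; stud and cavity paths in parallel between them.
R_inner = 0.012/(0.84×7.73) = 0.001848 K/W
R_stud  = 0.155/(0.142×0.082×7.73) = 1.722 K/W
R_cav   = 0.155/(0.0304×0.918×7.73) = 0.7185 K/W
1/R_core = 1/R_stud + 1/R_cav → R_core = 0.507 K/W
R_outer = 0.024/(0.147×7.73) = 0.02112 K/W
R_total = 0.53 K/W
Q = ΔT/R_total = 43/0.53

Q ≈ 81.1 W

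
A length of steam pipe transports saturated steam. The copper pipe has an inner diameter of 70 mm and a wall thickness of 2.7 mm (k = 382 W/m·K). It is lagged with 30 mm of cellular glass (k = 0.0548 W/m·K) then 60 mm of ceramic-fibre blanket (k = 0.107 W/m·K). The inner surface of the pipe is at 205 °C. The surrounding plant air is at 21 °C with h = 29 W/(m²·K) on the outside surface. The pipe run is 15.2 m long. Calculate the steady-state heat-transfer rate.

Treating each annulus and film as a series resistance:
R_copper pipe wall = ln(37.7/35)/(2π×382×15.2) = 2.037×10^-6 K/W
R_cellular glass = ln(67.7/37.7)/(2π×0.0548×15.2) = 0.1119 K/W
R_ceramic-fibre blanket = ln(127.7/67.7)/(2π×0.107×15.2) = 0.0621 K/W
R_outer film = 1/(h_o·2πr_oL) = 1/(29×2π×0.1277×15.2) = 0.002827 K/W
R_total = 0.1768 K/W
Q = ΔT/R_total = 184/0.1768

Q ≈ 1040 W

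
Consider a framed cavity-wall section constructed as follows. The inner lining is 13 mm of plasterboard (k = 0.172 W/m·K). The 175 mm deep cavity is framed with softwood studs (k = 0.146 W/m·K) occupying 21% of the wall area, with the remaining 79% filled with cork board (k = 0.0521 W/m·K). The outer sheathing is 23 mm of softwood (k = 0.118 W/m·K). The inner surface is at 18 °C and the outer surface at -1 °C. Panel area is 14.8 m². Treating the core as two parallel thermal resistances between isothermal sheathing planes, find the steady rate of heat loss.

Q ≈ 104 W

Sheathing layers in series; stud and cavity paths in parallel between them.
R_inner = 0.013/(0.172×14.8) = 0.005107 K/W
R_stud  = 0.175/(0.146×0.21×14.8) = 0.3857 K/W
R_cav   = 0.175/(0.0521×0.79×14.8) = 0.2873 K/W
1/R_core = 1/R_stud + 1/R_cav → R_core = 0.1646 K/W
R_outer = 0.023/(0.118×14.8) = 0.01317 K/W
R_total = 0.1829 K/W
Q = ΔT/R_total = 19/0.1829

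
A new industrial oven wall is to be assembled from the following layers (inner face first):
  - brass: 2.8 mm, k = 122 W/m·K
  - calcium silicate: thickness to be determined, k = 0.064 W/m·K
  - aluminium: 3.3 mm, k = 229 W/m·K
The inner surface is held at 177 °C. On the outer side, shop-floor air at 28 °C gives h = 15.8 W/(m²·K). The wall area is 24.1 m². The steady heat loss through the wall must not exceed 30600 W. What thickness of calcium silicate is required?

Treating each layer as a thermal resistance in series:
R_brass = L/(kA) = 0.0028/(122×24.1) = 9.523×10^-7 K/W
R_aluminium = L/(kA) = 0.0033/(229×24.1) = 5.979×10^-7 K/W
R_outer film = 1/(h_o·A) = 1/(15.8×24.1) = 0.002626 K/W
Sum of the known resistances R_other = 0.002628 K/W
Required total resistance R_tot = ΔT/Q_allow = 149/30600 = 0.004869 K/W
R_calcium silicate = R_tot − R_other = 0.002242 K/W
L = R·k·A = 0.002242×0.064×24.1

L ≈ 3.46 mm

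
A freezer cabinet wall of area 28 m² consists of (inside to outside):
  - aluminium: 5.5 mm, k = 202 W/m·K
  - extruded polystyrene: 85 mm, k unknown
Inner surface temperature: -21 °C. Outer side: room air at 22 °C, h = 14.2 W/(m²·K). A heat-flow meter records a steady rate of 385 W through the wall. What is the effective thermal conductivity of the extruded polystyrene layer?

Thermal resistances in series:
R_aluminium = L/(kA) = 0.0055/(202×28) = 9.724×10^-7 K/W
R_outer film = 1/(h_o·A) = 1/(14.2×28) = 0.002515 K/W
Sum of known resistances R_other = 0.002516 K/W
Total R = ΔT/Q = 43/385 = 0.1117 K/W
R_extruded polystyrene = R_total − R_other = 0.1092 K/W
k = L/(R·A) = 0.085/(0.1092×28)

k ≈ 0.0278 W/(m·K)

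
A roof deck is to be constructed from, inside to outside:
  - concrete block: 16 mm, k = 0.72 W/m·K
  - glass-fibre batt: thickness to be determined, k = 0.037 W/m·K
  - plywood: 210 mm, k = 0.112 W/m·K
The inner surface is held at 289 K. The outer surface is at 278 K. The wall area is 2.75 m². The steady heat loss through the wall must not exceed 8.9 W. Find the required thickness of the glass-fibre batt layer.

Using the resistance-network approach (series):
R_concrete block = L/(kA) = 0.016/(0.72×2.75) = 0.008081 K/W
R_plywood = L/(kA) = 0.21/(0.112×2.75) = 0.6818 K/W
Sum of the known resistances R_other = 0.6899 K/W
Required total resistance R_tot = ΔT/Q_allow = 11/8.9 = 1.236 K/W
R_glass-fibre batt = R_tot − R_other = 0.5461 K/W
L = R·k·A = 0.5461×0.037×2.75

L ≈ 55.6 mm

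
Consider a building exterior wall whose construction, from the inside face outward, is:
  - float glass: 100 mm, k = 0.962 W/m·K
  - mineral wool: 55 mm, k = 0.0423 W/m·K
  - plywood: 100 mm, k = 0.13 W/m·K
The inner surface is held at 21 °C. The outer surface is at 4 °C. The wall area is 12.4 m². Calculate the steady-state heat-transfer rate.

Series thermal resistances:
R_float glass = L/(kA) = 0.1/(0.962×12.4) = 0.008383 K/W
R_mineral wool = L/(kA) = 0.055/(0.0423×12.4) = 0.1049 K/W
R_plywood = L/(kA) = 0.1/(0.13×12.4) = 0.06203 K/W
R_total = 0.1753 K/W
Q = ΔT / R_total = 17 / 0.1753

Q ≈ 97 W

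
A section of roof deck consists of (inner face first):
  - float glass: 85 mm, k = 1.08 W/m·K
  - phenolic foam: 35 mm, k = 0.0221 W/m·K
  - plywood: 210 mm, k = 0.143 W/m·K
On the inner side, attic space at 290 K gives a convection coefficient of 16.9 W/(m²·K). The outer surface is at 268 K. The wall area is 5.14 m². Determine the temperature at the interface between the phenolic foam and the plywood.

T ≈ 278 K

Using the resistance-network approach (series):
R_inner film = 1/(h_i·A) = 1/(16.9×5.14) = 0.01151 K/W
R_float glass = L/(kA) = 0.085/(1.08×5.14) = 0.01531 K/W
R_phenolic foam = L/(kA) = 0.035/(0.0221×5.14) = 0.3081 K/W
R_plywood = L/(kA) = 0.21/(0.143×5.14) = 0.2857 K/W
R_total = 0.6206 K/W;  Q = ΔT/R_total = 22/0.6206 = 35.45 W
T_interface = T_inner − Q·ΣR(inner→interface) = 290 − 35.4×0.3349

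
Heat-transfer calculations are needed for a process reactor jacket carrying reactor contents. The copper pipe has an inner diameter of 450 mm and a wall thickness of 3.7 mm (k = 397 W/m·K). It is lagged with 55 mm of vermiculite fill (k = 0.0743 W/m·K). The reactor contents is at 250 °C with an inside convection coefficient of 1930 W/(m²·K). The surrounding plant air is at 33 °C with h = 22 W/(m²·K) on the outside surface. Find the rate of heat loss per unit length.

Treating each annulus and film as a series resistance:
R_inner film = 1/(h_i·2πr₁L) = 1/(1930×2π×0.225×1) = 3.665×10^-4 K/W
R_copper pipe wall = ln(228.7/225)/(2π×397×1) = 6.539×10^-6 K/W
R_vermiculite fill = ln(283.7/228.7)/(2π×0.0743×1) = 0.4616 K/W
R_outer film = 1/(h_o·2πr_oL) = 1/(22×2π×0.2837×1) = 0.0255 K/W
R_total = 0.4875 K/W
Q = ΔT/R_total = 217/0.4875

q′ ≈ 445 W/m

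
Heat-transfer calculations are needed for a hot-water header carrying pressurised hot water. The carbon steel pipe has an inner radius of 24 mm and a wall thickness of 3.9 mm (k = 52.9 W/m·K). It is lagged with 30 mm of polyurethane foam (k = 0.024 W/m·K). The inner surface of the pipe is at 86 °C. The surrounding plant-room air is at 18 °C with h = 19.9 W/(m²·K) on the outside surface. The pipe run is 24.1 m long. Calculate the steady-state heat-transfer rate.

Cylindrical conduction, so R = ln(r₂/r₁)/(2πkL) per layer, in series:
R_carbon steel pipe wall = ln(27.9/24)/(2π×52.9×24.1) = 1.88×10^-5 K/W
R_polyurethane foam = ln(57.9/27.9)/(2π×0.024×24.1) = 0.2009 K/W
R_outer film = 1/(h_o·2πr_oL) = 1/(19.9×2π×0.0579×24.1) = 0.005732 K/W
R_total = 0.2066 K/W
Q = ΔT/R_total = 68/0.2066

Q ≈ 329 W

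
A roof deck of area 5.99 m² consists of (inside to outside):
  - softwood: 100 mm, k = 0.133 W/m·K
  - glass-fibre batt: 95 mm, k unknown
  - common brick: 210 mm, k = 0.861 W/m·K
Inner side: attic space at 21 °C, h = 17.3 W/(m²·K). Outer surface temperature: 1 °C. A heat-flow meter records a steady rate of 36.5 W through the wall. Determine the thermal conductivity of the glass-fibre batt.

k ≈ 0.0426 W/(m·K)

Treating each layer as a thermal resistance in series:
R_inner film = 1/(h_i·A) = 1/(17.3×5.99) = 0.00965 K/W
R_softwood = L/(kA) = 0.1/(0.133×5.99) = 0.1255 K/W
R_common brick = L/(kA) = 0.21/(0.861×5.99) = 0.04072 K/W
Sum of known resistances R_other = 0.1759 K/W
Total R = ΔT/Q = 20/36.5 = 0.5479 K/W
R_glass-fibre batt = R_total − R_other = 0.3721 K/W
k = L/(R·A) = 0.095/(0.3721×5.99)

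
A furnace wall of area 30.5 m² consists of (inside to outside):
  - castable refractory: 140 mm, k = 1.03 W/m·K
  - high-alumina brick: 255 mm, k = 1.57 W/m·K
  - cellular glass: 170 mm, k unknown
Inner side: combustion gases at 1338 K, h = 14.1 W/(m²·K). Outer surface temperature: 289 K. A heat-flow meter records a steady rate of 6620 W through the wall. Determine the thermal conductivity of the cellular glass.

Using the resistance-network approach (series):
R_inner film = 1/(h_i·A) = 1/(14.1×30.5) = 0.002325 K/W
R_castable refractory = L/(kA) = 0.14/(1.03×30.5) = 0.004456 K/W
R_high-alumina brick = L/(kA) = 0.255/(1.57×30.5) = 0.005325 K/W
Sum of known resistances R_other = 0.01211 K/W
Total R = ΔT/Q = 1049/6620 = 0.1585 K/W
R_cellular glass = R_total − R_other = 0.1464 K/W
k = L/(R·A) = 0.17/(0.1464×30.5)

k ≈ 0.0381 W/(m·K)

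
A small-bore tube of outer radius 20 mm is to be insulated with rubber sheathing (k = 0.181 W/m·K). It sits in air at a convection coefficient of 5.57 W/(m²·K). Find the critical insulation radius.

r_cr ≈ 32.5 mm

For a cylinder r_cr = k/h = 0.181/5.57
r_cr = 32.5 mm; since the bare radius (20 mm) is below r_cr, adding a thin layer of insulation will *increase* heat loss.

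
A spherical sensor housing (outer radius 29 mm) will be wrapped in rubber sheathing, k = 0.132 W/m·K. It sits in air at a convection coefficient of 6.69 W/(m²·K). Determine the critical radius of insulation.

r_cr ≈ 39.5 mm

For a sphere r_cr = 2k/h = 2×0.132/6.69
r_cr = 39.5 mm; since the bare radius (29 mm) is below r_cr, adding a thin layer of insulation will *increase* heat loss.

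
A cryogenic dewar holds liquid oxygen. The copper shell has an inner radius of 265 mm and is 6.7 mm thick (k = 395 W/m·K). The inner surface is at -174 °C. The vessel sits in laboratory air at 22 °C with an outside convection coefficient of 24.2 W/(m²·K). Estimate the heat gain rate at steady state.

Each spherical layer contributes R = (1/r_i − 1/r_o)/(4πk):
R_copper shell = (1/0.265 − 1/0.2717)/(4π×395) = 1.875×10^-5 K/W
R_outer film = 1/(h·4πr_o²) = 1/(24.2×4π×0.2717²) = 0.04454 K/W
R_total = 0.04456 K/W
Q = ΔT/R_total = 196/0.04456

Q ≈ 4400 W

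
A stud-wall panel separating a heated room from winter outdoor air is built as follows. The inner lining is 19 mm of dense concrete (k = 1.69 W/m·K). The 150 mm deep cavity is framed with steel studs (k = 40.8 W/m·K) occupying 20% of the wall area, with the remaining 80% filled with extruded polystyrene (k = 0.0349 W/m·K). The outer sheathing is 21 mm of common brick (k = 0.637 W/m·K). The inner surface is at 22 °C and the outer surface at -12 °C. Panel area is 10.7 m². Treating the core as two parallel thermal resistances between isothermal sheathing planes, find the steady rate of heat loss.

Sheathing layers in series; stud and cavity paths in parallel between them.
R_inner = 0.019/(1.69×10.7) = 0.001051 K/W
R_stud  = 0.15/(40.8×0.2×10.7) = 0.001718 K/W
R_cav   = 0.15/(0.0349×0.8×10.7) = 0.5021 K/W
1/R_core = 1/R_stud + 1/R_cav → R_core = 0.001712 K/W
R_outer = 0.021/(0.637×10.7) = 0.003081 K/W
R_total = 0.005844 K/W
Q = ΔT/R_total = 34/0.005844

Q ≈ 5820 W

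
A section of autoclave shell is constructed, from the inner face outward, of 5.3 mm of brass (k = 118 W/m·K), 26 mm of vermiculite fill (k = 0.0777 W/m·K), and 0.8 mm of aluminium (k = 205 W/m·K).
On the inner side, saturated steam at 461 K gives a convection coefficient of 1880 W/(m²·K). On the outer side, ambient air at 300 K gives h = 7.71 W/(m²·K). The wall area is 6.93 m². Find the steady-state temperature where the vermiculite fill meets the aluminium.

Using the resistance-network approach (series):
R_inner film = 1/(h_i·A) = 1/(1880×6.93) = 7.676×10^-5 K/W
R_brass = L/(kA) = 0.0053/(118×6.93) = 6.481×10^-6 K/W
R_vermiculite fill = L/(kA) = 0.026/(0.0777×6.93) = 0.04829 K/W
R_aluminium = L/(kA) = 0.0008/(205×6.93) = 5.631×10^-7 K/W
R_outer film = 1/(h_o·A) = 1/(7.71×6.93) = 0.01872 K/W
R_total = 0.06709 K/W;  Q = ΔT/R_total = 161/0.06709 = 2400 W
T_interface = T_inner − Q·ΣR(inner→interface) = 461 − 2400×0.04837

T ≈ 345 K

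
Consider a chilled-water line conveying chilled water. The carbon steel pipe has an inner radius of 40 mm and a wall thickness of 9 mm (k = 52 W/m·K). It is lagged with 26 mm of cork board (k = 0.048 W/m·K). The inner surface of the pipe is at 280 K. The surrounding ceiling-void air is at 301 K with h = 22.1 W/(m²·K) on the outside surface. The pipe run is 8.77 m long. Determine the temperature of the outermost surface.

Cylindrical conduction, so R = ln(r₂/r₁)/(2πkL) per layer, in series:
R_carbon steel pipe wall = ln(49/40)/(2π×52×8.77) = 7.083×10^-5 K/W
R_cork board = ln(75/49)/(2π×0.048×8.77) = 0.1609 K/W
R_outer film = 1/(h_o·2πr_oL) = 1/(22.1×2π×0.075×8.77) = 0.01095 K/W
R_total = 0.172 K/W
Q = ΔT/R_total = 21/0.172
Q = 122 W
T_interface = T_inner + Q·ΣR(inner→interface) = 280 + 122×0.161

T ≈ 300 K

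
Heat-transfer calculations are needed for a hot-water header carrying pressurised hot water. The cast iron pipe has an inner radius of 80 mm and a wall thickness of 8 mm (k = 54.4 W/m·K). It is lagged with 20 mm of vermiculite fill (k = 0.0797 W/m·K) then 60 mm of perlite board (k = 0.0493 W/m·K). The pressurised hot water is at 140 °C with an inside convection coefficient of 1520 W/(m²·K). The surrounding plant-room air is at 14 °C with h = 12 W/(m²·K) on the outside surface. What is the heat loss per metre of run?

q′ ≈ 65.8 W/m

For a radial system each layer contributes R = ln(r_out/r_in)/(2πkL); films add R = 1/(hA).
R_inner film = 1/(h_i·2πr₁L) = 1/(1520×2π×0.08×1) = 0.001309 K/W
R_cast iron pipe wall = ln(88/80)/(2π×54.4×1) = 2.788×10^-4 K/W
R_vermiculite fill = ln(108/88)/(2π×0.0797×1) = 0.409 K/W
R_perlite board = ln(168/108)/(2π×0.0493×1) = 1.426 K/W
R_outer film = 1/(h_o·2πr_oL) = 1/(12×2π×0.168×1) = 0.07895 K/W
R_total = 1.916 K/W
Q = ΔT/R_total = 126/1.916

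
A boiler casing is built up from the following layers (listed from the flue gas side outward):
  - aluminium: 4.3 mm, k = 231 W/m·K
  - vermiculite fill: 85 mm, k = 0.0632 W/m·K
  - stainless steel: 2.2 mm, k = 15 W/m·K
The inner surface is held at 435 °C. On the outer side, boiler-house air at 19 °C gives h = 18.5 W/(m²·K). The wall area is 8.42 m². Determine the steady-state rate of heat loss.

Q ≈ 2500 W

Thermal resistances in series:
R_aluminium = L/(kA) = 0.0043/(231×8.42) = 2.211×10^-6 K/W
R_vermiculite fill = L/(kA) = 0.085/(0.0632×8.42) = 0.1597 K/W
R_stainless steel = L/(kA) = 0.0022/(15×8.42) = 1.742×10^-5 K/W
R_outer film = 1/(h_o·A) = 1/(18.5×8.42) = 0.00642 K/W
R_total = 0.1662 K/W
Q = ΔT / R_total = 416 / 0.1662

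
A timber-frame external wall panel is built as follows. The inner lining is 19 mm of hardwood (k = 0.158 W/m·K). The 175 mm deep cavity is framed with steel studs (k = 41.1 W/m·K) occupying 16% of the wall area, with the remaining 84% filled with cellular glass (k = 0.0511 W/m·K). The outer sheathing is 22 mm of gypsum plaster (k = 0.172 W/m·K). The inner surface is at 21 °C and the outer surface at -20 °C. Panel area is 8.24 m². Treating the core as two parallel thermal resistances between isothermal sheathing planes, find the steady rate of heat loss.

Sheathing layers in series; stud and cavity paths in parallel between them.
R_inner = 0.019/(0.158×8.24) = 0.01459 K/W
R_stud  = 0.175/(41.1×0.16×8.24) = 0.00323 K/W
R_cav   = 0.175/(0.0511×0.84×8.24) = 0.4948 K/W
1/R_core = 1/R_stud + 1/R_cav → R_core = 0.003209 K/W
R_outer = 0.022/(0.172×8.24) = 0.01552 K/W
R_total = 0.03333 K/W
Q = ΔT/R_total = 41/0.03333

Q ≈ 1230 W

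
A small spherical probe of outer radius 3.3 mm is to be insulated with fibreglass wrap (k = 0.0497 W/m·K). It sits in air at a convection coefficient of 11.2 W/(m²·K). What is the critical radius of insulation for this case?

For a sphere r_cr = 2k/h = 2×0.0497/11.2
r_cr = 8.88 mm; since the bare radius (3.3 mm) is below r_cr, adding a thin layer of insulation will *increase* heat loss.

r_cr ≈ 8.88 mm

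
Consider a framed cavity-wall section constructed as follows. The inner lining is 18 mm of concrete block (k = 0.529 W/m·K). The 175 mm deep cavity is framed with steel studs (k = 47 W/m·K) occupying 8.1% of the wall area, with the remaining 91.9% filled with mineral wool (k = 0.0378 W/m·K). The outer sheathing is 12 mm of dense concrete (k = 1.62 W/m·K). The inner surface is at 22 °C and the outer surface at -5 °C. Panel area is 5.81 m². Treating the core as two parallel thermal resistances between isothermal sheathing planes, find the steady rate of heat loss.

Q ≈ 1800 W

Sheathing layers in series; stud and cavity paths in parallel between them.
R_inner = 0.018/(0.529×5.81) = 0.005857 K/W
R_stud  = 0.175/(47×0.081×5.81) = 0.007912 K/W
R_cav   = 0.175/(0.0378×0.919×5.81) = 0.8671 K/W
1/R_core = 1/R_stud + 1/R_cav → R_core = 0.00784 K/W
R_outer = 0.012/(1.62×5.81) = 0.001275 K/W
R_total = 0.01497 K/W
Q = ΔT/R_total = 27/0.01497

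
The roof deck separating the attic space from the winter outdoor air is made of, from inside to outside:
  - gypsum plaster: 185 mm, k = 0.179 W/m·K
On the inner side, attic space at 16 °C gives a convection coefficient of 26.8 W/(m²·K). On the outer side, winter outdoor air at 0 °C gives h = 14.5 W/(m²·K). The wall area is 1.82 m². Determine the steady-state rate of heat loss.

Thermal resistances in series:
R_inner film = 1/(h_i·A) = 1/(26.8×1.82) = 0.0205 K/W
R_gypsum plaster = L/(kA) = 0.185/(0.179×1.82) = 0.5679 K/W
R_outer film = 1/(h_o·A) = 1/(14.5×1.82) = 0.03789 K/W
R_total = 0.6263 K/W
Q = ΔT / R_total = 16 / 0.6263

Q ≈ 25.5 W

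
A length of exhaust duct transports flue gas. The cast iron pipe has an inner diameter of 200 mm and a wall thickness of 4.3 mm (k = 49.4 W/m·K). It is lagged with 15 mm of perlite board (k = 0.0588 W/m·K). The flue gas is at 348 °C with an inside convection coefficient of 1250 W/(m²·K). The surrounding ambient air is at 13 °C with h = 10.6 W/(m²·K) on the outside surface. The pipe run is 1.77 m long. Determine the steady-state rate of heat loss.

For a radial system each layer contributes R = ln(r_out/r_in)/(2πkL); films add R = 1/(hA).
R_inner film = 1/(h_i·2πr₁L) = 1/(1250×2π×0.1×1.77) = 7.193×10^-4 K/W
R_cast iron pipe wall = ln(104.3/100)/(2π×49.4×1.77) = 7.663×10^-5 K/W
R_perlite board = ln(119.3/104.3)/(2π×0.0588×1.77) = 0.2055 K/W
R_outer film = 1/(h_o·2πr_oL) = 1/(10.6×2π×0.1193×1.77) = 0.07111 K/W
R_total = 0.2774 K/W
Q = ΔT/R_total = 335/0.2774

Q ≈ 1210 W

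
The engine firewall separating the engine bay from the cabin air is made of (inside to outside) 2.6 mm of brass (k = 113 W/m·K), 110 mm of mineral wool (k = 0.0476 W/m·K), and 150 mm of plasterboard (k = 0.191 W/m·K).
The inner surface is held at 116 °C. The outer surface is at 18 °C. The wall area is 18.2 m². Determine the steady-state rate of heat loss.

Model the wall as resistances in series:
R_brass = L/(kA) = 0.0026/(113×18.2) = 1.264×10^-6 K/W
R_mineral wool = L/(kA) = 0.11/(0.0476×18.2) = 0.127 K/W
R_plasterboard = L/(kA) = 0.15/(0.191×18.2) = 0.04315 K/W
R_total = 0.1701 K/W
Q = ΔT / R_total = 98 / 0.1701

Q ≈ 576 W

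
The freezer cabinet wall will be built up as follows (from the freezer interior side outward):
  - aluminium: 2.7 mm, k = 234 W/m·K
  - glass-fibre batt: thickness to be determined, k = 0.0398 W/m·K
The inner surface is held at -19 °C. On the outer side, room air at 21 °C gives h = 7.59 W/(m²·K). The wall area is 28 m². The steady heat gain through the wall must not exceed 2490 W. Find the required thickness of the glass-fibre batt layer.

Treating each layer as a thermal resistance in series:
R_aluminium = L/(kA) = 0.0027/(234×28) = 4.121×10^-7 K/W
R_outer film = 1/(h_o·A) = 1/(7.59×28) = 0.004705 K/W
Sum of the known resistances R_other = 0.004706 K/W
Required total resistance R_tot = ΔT/Q_allow = 40/2490 = 0.01606 K/W
R_glass-fibre batt = R_tot − R_other = 0.01136 K/W
L = R·k·A = 0.01136×0.0398×28

L ≈ 12.7 mm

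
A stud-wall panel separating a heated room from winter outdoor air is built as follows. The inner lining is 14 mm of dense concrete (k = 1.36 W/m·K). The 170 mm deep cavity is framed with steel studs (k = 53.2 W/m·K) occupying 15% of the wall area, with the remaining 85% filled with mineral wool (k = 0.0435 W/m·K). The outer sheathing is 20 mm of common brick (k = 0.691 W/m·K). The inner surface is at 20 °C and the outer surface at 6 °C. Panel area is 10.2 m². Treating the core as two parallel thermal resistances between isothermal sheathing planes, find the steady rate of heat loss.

Q ≈ 2360 W

Sheathing layers in series; stud and cavity paths in parallel between them.
R_inner = 0.014/(1.36×10.2) = 0.001009 K/W
R_stud  = 0.17/(53.2×0.15×10.2) = 0.002089 K/W
R_cav   = 0.17/(0.0435×0.85×10.2) = 0.4508 K/W
1/R_core = 1/R_stud + 1/R_cav → R_core = 0.002079 K/W
R_outer = 0.02/(0.691×10.2) = 0.002838 K/W
R_total = 0.005926 K/W
Q = ΔT/R_total = 14/0.005926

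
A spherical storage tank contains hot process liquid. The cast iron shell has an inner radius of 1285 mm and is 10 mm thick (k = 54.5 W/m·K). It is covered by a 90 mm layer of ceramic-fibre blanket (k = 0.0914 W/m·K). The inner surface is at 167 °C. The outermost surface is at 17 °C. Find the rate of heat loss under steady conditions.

Q ≈ 3430 W

Each spherical layer contributes R = (1/r_i − 1/r_o)/(4πk):
R_cast iron shell = (1/1.285 − 1/1.295)/(4π×54.5) = 8.774×10^-6 K/W
R_ceramic-fibre blanket = (1/1.295 − 1/1.385)/(4π×0.0914) = 0.04369 K/W
R_total = 0.0437 K/W
Q = ΔT/R_total = 150/0.0437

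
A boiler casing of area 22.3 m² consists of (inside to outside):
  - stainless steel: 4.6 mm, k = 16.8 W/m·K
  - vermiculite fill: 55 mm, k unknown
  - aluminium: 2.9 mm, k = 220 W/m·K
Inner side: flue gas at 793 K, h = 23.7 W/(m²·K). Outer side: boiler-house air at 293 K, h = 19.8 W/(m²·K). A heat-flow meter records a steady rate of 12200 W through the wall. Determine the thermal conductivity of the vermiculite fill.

k ≈ 0.067 W/(m·K)

Using the resistance-network approach (series):
R_inner film = 1/(h_i·A) = 1/(23.7×22.3) = 0.001892 K/W
R_stainless steel = L/(kA) = 0.0046/(16.8×22.3) = 1.228×10^-5 K/W
R_aluminium = L/(kA) = 0.0029/(220×22.3) = 5.911×10^-7 K/W
R_outer film = 1/(h_o·A) = 1/(19.8×22.3) = 0.002265 K/W
Sum of known resistances R_other = 0.00417 K/W
Total R = ΔT/Q = 500/12200 = 0.04098 K/W
R_vermiculite fill = R_total − R_other = 0.03681 K/W
k = L/(R·A) = 0.055/(0.03681×22.3)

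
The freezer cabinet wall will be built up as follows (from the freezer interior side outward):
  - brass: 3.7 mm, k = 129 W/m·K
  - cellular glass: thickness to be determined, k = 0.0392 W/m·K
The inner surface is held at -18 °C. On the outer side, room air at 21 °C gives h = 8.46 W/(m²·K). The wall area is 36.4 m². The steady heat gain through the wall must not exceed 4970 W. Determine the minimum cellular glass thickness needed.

L ≈ 6.56 mm

Treating each layer as a thermal resistance in series:
R_brass = L/(kA) = 0.0037/(129×36.4) = 7.88×10^-7 K/W
R_outer film = 1/(h_o·A) = 1/(8.46×36.4) = 0.003247 K/W
Sum of the known resistances R_other = 0.003248 K/W
Required total resistance R_tot = ΔT/Q_allow = 39/4970 = 0.007847 K/W
R_cellular glass = R_tot − R_other = 0.004599 K/W
L = R·k·A = 0.004599×0.0392×36.4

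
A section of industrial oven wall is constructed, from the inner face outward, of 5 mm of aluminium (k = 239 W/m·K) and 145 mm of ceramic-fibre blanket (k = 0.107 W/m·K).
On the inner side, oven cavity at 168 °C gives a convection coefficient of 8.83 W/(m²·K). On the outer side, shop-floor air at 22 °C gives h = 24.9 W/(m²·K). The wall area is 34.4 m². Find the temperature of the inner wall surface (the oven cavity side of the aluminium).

T ≈ 157 °C

Model the wall as resistances in series:
R_inner film = 1/(h_i·A) = 1/(8.83×34.4) = 0.003292 K/W
R_aluminium = L/(kA) = 0.005/(239×34.4) = 6.082×10^-7 K/W
R_ceramic-fibre blanket = L/(kA) = 0.145/(0.107×34.4) = 0.03939 K/W
R_outer film = 1/(h_o·A) = 1/(24.9×34.4) = 0.001167 K/W
R_total = 0.04385 K/W;  Q = ΔT/R_total = 146/0.04385 = 3329 W
T_interface = T_inner − Q·ΣR(inner→interface) = 168 − 3330×0.003292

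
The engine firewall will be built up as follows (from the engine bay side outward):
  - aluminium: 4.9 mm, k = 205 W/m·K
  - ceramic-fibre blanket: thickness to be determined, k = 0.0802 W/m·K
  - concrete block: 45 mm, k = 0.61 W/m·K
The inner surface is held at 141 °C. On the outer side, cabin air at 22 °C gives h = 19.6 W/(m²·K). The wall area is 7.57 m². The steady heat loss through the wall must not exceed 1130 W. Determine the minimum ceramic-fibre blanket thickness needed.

Using the resistance-network approach (series):
R_aluminium = L/(kA) = 0.0049/(205×7.57) = 3.158×10^-6 K/W
R_concrete block = L/(kA) = 0.045/(0.61×7.57) = 0.009745 K/W
R_outer film = 1/(h_o·A) = 1/(19.6×7.57) = 0.00674 K/W
Sum of the known resistances R_other = 0.01649 K/W
Required total resistance R_tot = ΔT/Q_allow = 119/1130 = 0.1053 K/W
R_ceramic-fibre blanket = R_tot − R_other = 0.08882 K/W
L = R·k·A = 0.08882×0.0802×7.57

L ≈ 53.9 mm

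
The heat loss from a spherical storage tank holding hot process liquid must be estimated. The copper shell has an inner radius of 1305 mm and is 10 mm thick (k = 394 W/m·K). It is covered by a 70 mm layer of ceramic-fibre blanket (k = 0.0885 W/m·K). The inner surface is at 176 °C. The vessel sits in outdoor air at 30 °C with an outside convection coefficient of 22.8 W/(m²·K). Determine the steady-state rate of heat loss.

Q ≈ 4010 W

For a spherical shell R = (1/r₁ − 1/r₂)/(4πk); film R = 1/(h·4πr²). In series:
R_copper shell = (1/1.305 − 1/1.315)/(4π×394) = 1.177×10^-6 K/W
R_ceramic-fibre blanket = (1/1.315 − 1/1.385)/(4π×0.0885) = 0.03456 K/W
R_outer film = 1/(h·4πr_o²) = 1/(22.8×4π×1.385²) = 0.00182 K/W
R_total = 0.03638 K/W
Q = ΔT/R_total = 146/0.03638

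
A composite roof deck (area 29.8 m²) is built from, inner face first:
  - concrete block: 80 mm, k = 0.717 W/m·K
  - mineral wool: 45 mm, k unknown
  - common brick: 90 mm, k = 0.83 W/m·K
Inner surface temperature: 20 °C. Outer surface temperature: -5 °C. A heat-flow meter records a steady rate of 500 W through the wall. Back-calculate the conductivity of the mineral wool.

Treating each layer as a thermal resistance in series:
R_concrete block = L/(kA) = 0.08/(0.717×29.8) = 0.003744 K/W
R_common brick = L/(kA) = 0.09/(0.83×29.8) = 0.003639 K/W
Sum of known resistances R_other = 0.007383 K/W
Total R = ΔT/Q = 25/500 = 0.05 K/W
R_mineral wool = R_total − R_other = 0.04262 K/W
k = L/(R·A) = 0.045/(0.04262×29.8)

k ≈ 0.0354 W/(m·K)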